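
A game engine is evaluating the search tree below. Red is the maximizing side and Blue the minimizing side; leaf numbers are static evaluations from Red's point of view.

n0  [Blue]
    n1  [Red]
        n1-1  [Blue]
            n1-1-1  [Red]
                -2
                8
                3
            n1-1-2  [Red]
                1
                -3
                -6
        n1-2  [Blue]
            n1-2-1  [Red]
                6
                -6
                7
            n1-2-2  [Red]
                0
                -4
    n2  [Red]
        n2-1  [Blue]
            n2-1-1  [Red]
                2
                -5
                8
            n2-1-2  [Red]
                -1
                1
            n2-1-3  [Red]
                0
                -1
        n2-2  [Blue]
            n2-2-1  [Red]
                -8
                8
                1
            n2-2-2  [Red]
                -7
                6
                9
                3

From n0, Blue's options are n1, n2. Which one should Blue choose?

n1-1-1 (Red): max(-2, 8, 3) = 8
n1-1-2 (Red): max(1, -3, -6) = 1
n1-1 (Blue): min(8, 1) = 1
n1-2-1 (Red): max(6, -6, 7) = 7
n1-2-2 (Red): max(0, -4) = 0
n1-2 (Blue): min(7, 0) = 0
n1 (Red): max(1, 0) = 1
n2-1-1 (Red): max(2, -5, 8) = 8
n2-1-2 (Red): max(-1, 1) = 1
n2-1-3 (Red): max(0, -1) = 0
n2-1 (Blue): min(8, 1, 0) = 0
n2-2-1 (Red): max(-8, 8, 1) = 8
n2-2-2 (Red): max(-7, 6, 9, 3) = 9
n2-2 (Blue): min(8, 9) = 8
n2 (Red): max(0, 8) = 8
n0 (Blue): min(1, 8) = 1
Blue at n0 wants the lowest of {n1=1, n2=8}, so chooses n1.

n1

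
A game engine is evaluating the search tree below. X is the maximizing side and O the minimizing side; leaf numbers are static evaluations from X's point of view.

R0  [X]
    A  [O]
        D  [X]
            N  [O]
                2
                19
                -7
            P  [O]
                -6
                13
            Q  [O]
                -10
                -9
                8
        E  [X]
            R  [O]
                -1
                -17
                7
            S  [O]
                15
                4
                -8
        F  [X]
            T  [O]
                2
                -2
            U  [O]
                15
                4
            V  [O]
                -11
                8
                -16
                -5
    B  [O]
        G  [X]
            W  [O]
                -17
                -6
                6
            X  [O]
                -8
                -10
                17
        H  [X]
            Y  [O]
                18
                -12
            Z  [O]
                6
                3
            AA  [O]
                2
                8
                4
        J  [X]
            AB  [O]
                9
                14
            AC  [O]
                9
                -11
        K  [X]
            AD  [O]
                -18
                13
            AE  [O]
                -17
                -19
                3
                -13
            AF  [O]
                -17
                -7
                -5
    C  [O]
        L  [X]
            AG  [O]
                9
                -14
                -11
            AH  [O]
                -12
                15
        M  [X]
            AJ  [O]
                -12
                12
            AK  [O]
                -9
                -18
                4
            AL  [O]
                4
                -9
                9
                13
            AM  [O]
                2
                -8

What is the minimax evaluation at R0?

N (O): min(2, 19, -7) = -7
P (O): min(-6, 13) = -6
Q (O): min(-10, -9, 8) = -10
D (X): max(-7, -6, -10) = -6
R (O): min(-1, -17, 7) = -17
S (O): min(15, 4, -8) = -8
E (X): max(-17, -8) = -8
T (O): min(2, -2) = -2
U (O): min(15, 4) = 4
V (O): min(-11, 8, -16, -5) = -16
F (X): max(-2, 4, -16) = 4
A (O): min(-6, -8, 4) = -8
W (O): min(-17, -6, 6) = -17
X (O): min(-8, -10, 17) = -10
G (X): max(-17, -10) = -10
Y (O): min(18, -12) = -12
Z (O): min(6, 3) = 3
AA (O): min(2, 8, 4) = 2
H (X): max(-12, 3, 2) = 3
AB (O): min(9, 14) = 9
AC (O): min(9, -11) = -11
J (X): max(9, -11) = 9
AD (O): min(-18, 13) = -18
AE (O): min(-17, -19, 3, -13) = -19
AF (O): min(-17, -7, -5) = -17
K (X): max(-18, -19, -17) = -17
B (O): min(-10, 3, 9, -17) = -17
AG (O): min(9, -14, -11) = -14
AH (O): min(-12, 15) = -12
L (X): max(-14, -12) = -12
AJ (O): min(-12, 12) = -12
AK (O): min(-9, -18, 4) = -18
AL (O): min(4, -9, 9, 13) = -9
AM (O): min(2, -8) = -8
M (X): max(-12, -18, -9, -8) = -8
C (O): min(-12, -8) = -12
R0 (X): max(-8, -17, -12) = -8

-8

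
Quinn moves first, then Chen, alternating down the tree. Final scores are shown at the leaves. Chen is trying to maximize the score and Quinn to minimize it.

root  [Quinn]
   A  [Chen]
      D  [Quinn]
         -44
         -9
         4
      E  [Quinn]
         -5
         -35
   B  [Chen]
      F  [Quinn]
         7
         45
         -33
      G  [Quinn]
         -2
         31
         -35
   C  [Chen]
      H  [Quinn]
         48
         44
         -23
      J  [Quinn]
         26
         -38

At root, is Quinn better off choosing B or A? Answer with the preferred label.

F (Quinn): min(7, 45, -33) = -33
G (Quinn): min(-2, 31, -35) = -35
B (Chen): max(-33, -35) = -33
D (Quinn): min(-44, -9, 4) = -44
E (Quinn): min(-5, -35) = -35
A (Chen): max(-44, -35) = -35
Quinn prefers the lower value; B=-33, A=-35. A is better since -35 < -33.

A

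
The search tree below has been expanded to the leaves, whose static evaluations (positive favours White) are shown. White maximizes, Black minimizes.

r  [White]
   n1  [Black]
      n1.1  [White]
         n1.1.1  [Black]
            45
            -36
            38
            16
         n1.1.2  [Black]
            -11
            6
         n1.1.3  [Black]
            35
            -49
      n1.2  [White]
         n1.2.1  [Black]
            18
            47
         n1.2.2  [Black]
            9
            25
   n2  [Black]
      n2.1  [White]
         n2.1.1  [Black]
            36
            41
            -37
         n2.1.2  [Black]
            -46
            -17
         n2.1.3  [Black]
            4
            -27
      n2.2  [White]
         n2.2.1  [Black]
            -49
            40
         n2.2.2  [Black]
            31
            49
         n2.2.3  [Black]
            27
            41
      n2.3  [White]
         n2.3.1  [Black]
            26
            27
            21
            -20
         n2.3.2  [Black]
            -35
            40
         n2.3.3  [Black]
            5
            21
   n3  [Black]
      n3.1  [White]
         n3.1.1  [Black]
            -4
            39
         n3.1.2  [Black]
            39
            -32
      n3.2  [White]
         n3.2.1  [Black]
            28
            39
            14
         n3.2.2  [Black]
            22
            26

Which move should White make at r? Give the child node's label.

n1.1.1 (Black): min(45, -36, 38, 16) = -36
n1.1.2 (Black): min(-11, 6) = -11
n1.1.3 (Black): min(35, -49) = -49
n1.1 (White): max(-36, -11, -49) = -11
n1.2.1 (Black): min(18, 47) = 18
n1.2.2 (Black): min(9, 25) = 9
n1.2 (White): max(18, 9) = 18
n1 (Black): min(-11, 18) = -11
n2.1.1 (Black): min(36, 41, -37) = -37
n2.1.2 (Black): min(-46, -17) = -46
n2.1.3 (Black): min(4, -27) = -27
n2.1 (White): max(-37, -46, -27) = -27
n2.2.1 (Black): min(-49, 40) = -49
n2.2.2 (Black): min(31, 49) = 31
n2.2.3 (Black): min(27, 41) = 27
n2.2 (White): max(-49, 31, 27) = 31
n2.3.1 (Black): min(26, 27, 21, -20) = -20
n2.3.2 (Black): min(-35, 40) = -35
n2.3.3 (Black): min(5, 21) = 5
n2.3 (White): max(-20, -35, 5) = 5
n2 (Black): min(-27, 31, 5) = -27
n3.1.1 (Black): min(-4, 39) = -4
n3.1.2 (Black): min(39, -32) = -32
n3.1 (White): max(-4, -32) = -4
n3.2.1 (Black): min(28, 39, 14) = 14
n3.2.2 (Black): min(22, 26) = 22
n3.2 (White): max(14, 22) = 22
n3 (Black): min(-4, 22) = -4
r (White): max(-11, -27, -4) = -4
White at r wants the highest of {n1=-11, n2=-27, n3=-4}, so chooses n3.

n3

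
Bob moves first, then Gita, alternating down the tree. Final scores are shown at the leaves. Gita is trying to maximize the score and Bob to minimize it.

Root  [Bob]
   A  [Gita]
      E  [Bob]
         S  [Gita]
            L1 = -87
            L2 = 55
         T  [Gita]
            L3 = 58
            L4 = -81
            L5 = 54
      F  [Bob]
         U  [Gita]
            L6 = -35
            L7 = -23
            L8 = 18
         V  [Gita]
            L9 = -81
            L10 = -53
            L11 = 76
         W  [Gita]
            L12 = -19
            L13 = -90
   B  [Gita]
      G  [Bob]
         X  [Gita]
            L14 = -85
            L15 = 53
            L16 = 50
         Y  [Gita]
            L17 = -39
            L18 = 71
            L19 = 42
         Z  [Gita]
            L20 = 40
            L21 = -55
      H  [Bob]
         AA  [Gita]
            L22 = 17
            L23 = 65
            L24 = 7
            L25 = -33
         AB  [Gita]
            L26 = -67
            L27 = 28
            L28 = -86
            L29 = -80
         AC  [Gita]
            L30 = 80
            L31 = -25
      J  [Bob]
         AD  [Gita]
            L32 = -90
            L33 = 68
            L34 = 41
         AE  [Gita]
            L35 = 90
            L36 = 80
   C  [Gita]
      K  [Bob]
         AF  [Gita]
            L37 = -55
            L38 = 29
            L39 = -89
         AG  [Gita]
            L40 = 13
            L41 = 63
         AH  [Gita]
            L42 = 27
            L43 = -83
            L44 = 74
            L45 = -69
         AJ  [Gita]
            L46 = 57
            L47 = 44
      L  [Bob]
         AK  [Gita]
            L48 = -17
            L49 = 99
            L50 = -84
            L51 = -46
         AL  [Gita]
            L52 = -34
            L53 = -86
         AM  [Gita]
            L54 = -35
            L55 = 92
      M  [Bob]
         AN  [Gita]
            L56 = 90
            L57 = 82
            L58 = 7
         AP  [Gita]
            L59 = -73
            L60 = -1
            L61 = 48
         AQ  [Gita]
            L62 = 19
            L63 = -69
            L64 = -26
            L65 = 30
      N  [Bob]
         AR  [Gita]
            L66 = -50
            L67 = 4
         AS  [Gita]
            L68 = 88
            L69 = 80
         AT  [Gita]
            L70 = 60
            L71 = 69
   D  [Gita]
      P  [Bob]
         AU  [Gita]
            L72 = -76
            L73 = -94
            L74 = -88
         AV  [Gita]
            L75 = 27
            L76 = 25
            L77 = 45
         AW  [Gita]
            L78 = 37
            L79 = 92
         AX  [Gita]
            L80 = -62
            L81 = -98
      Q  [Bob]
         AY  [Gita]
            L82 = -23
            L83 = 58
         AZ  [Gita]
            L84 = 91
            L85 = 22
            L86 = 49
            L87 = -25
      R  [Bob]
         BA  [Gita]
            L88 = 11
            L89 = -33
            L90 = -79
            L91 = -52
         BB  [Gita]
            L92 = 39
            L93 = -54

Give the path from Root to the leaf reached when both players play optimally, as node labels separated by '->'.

Root -> C -> M -> AQ -> L65

S (Gita): max(-87, 55) = 55
T (Gita): max(58, -81, 54) = 58
E (Bob): min(55, 58) = 55
U (Gita): max(-35, -23, 18) = 18
V (Gita): max(-81, -53, 76) = 76
W (Gita): max(-19, -90) = -19
F (Bob): min(18, 76, -19) = -19
A (Gita): max(55, -19) = 55
X (Gita): max(-85, 53, 50) = 53
Y (Gita): max(-39, 71, 42) = 71
Z (Gita): max(40, -55) = 40
G (Bob): min(53, 71, 40) = 40
AA (Gita): max(17, 65, 7, -33) = 65
AB (Gita): max(-67, 28, -86, -80) = 28
AC (Gita): max(80, -25) = 80
H (Bob): min(65, 28, 80) = 28
AD (Gita): max(-90, 68, 41) = 68
AE (Gita): max(90, 80) = 90
J (Bob): min(68, 90) = 68
B (Gita): max(40, 28, 68) = 68
AF (Gita): max(-55, 29, -89) = 29
AG (Gita): max(13, 63) = 63
AH (Gita): max(27, -83, 74, -69) = 74
AJ (Gita): max(57, 44) = 57
K (Bob): min(29, 63, 74, 57) = 29
AK (Gita): max(-17, 99, -84, -46) = 99
AL (Gita): max(-34, -86) = -34
AM (Gita): max(-35, 92) = 92
L (Bob): min(99, -34, 92) = -34
AN (Gita): max(90, 82, 7) = 90
AP (Gita): max(-73, -1, 48) = 48
AQ (Gita): max(19, -69, -26, 30) = 30
M (Bob): min(90, 48, 30) = 30
AR (Gita): max(-50, 4) = 4
AS (Gita): max(88, 80) = 88
AT (Gita): max(60, 69) = 69
N (Bob): min(4, 88, 69) = 4
C (Gita): max(29, -34, 30, 4) = 30
AU (Gita): max(-76, -94, -88) = -76
AV (Gita): max(27, 25, 45) = 45
AW (Gita): max(37, 92) = 92
AX (Gita): max(-62, -98) = -62
P (Bob): min(-76, 45, 92, -62) = -76
AY (Gita): max(-23, 58) = 58
AZ (Gita): max(91, 22, 49, -25) = 91
Q (Bob): min(58, 91) = 58
BA (Gita): max(11, -33, -79, -52) = 11
BB (Gita): max(39, -54) = 39
R (Bob): min(11, 39) = 11
D (Gita): max(-76, 58, 11) = 58
Root (Bob): min(55, 68, 30, 58) = 30
At Root, Bob picks C (lowest: 30).
At C, Gita picks M (highest: 30).
At M, Bob picks AQ (lowest: 30).
At AQ, Gita picks L65 (highest: 30).
Terminal value 30.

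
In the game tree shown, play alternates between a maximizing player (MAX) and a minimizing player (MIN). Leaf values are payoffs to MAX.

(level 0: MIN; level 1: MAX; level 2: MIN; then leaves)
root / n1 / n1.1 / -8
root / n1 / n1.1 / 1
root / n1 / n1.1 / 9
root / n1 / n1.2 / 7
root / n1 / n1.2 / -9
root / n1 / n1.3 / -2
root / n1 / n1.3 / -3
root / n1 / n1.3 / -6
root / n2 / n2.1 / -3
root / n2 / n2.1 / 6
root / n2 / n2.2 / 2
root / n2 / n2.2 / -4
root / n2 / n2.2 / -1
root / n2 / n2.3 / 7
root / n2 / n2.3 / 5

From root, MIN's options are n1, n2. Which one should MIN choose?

n1

n1.1 (MIN): min(-8, 1, 9) = -8
n1.2 (MIN): min(7, -9) = -9
n1.3 (MIN): min(-2, -3, -6) = -6
n1 (MAX): max(-8, -9, -6) = -6
n2.1 (MIN): min(-3, 6) = -3
n2.2 (MIN): min(2, -4, -1) = -4
n2.3 (MIN): min(7, 5) = 5
n2 (MAX): max(-3, -4, 5) = 5
root (MIN): min(-6, 5) = -6
MIN at root wants the lowest of {n1=-6, n2=5}, so chooses n1.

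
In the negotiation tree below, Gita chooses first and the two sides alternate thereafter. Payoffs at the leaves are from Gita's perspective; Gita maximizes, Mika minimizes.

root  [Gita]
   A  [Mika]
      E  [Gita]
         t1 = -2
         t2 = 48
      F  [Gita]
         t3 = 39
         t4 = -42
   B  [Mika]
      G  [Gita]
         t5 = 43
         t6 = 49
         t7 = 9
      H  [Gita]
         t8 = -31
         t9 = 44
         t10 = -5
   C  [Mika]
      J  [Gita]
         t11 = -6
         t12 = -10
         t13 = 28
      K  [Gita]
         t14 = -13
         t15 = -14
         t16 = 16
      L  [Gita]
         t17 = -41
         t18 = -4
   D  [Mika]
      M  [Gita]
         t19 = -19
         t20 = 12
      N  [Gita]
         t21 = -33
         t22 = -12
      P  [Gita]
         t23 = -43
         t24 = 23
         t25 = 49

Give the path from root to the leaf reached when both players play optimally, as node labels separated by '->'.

E (Gita): max(-2, 48) = 48
F (Gita): max(39, -42) = 39
A (Mika): min(48, 39) = 39
G (Gita): max(43, 49, 9) = 49
H (Gita): max(-31, 44, -5) = 44
B (Mika): min(49, 44) = 44
J (Gita): max(-6, -10, 28) = 28
K (Gita): max(-13, -14, 16) = 16
L (Gita): max(-41, -4) = -4
C (Mika): min(28, 16, -4) = -4
M (Gita): max(-19, 12) = 12
N (Gita): max(-33, -12) = -12
P (Gita): max(-43, 23, 49) = 49
D (Mika): min(12, -12, 49) = -12
root (Gita): max(39, 44, -4, -12) = 44
At root, Gita picks B (highest: 44).
At B, Mika picks H (lowest: 44).
At H, Gita picks t9 (highest: 44).
Terminal value 44.

root -> B -> H -> t9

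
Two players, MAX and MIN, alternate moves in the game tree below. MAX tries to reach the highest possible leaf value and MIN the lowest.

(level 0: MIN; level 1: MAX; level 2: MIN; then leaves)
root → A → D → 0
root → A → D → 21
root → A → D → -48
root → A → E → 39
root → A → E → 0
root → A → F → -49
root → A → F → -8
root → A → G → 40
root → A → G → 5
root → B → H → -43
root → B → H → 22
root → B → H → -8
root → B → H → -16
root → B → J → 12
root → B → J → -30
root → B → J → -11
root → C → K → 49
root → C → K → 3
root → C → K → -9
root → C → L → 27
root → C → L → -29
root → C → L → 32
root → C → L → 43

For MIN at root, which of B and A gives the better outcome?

H (MIN): min(-43, 22, -8, -16) = -43
J (MIN): min(12, -30, -11) = -30
B (MAX): max(-43, -30) = -30
D (MIN): min(0, 21, -48) = -48
E (MIN): min(39, 0) = 0
F (MIN): min(-49, -8) = -49
G (MIN): min(40, 5) = 5
A (MAX): max(-48, 0, -49, 5) = 5
MIN prefers the lower value; B=-30, A=5. B is better since -30 < 5.

B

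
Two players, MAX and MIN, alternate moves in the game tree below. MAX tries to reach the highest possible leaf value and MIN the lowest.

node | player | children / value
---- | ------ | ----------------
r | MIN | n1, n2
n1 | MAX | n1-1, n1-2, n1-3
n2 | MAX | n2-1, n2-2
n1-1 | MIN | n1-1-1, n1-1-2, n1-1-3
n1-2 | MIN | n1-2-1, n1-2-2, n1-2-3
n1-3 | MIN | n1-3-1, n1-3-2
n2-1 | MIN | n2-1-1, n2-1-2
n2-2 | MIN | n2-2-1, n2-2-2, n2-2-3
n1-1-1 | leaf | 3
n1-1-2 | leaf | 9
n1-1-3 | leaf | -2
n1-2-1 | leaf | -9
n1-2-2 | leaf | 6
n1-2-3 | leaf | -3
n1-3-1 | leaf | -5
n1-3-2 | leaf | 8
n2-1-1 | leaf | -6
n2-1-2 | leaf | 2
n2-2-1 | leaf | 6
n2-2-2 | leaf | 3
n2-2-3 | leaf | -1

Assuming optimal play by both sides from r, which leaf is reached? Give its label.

n1-1-3

n1-1 (MIN): min(3, 9, -2) = -2
n1-2 (MIN): min(-9, 6, -3) = -9
n1-3 (MIN): min(-5, 8) = -5
n1 (MAX): max(-2, -9, -5) = -2
n2-1 (MIN): min(-6, 2) = -6
n2-2 (MIN): min(6, 3, -1) = -1
n2 (MAX): max(-6, -1) = -1
r (MIN): min(-2, -1) = -2
At r, MIN picks n1 (lowest: -2).
At n1, MAX picks n1-1 (highest: -2).
At n1-1, MIN picks n1-1-3 (lowest: -2).
Terminal value -2.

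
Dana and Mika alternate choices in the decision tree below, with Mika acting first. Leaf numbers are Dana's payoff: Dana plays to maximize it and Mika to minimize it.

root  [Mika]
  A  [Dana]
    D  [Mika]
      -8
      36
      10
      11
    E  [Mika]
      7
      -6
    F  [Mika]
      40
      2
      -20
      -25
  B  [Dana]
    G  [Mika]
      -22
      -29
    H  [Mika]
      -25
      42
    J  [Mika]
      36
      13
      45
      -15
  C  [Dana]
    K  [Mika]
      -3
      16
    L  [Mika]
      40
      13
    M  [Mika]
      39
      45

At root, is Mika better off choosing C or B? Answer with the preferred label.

B

K (Mika): min(-3, 16) = -3
L (Mika): min(40, 13) = 13
M (Mika): min(39, 45) = 39
C (Dana): max(-3, 13, 39) = 39
G (Mika): min(-22, -29) = -29
H (Mika): min(-25, 42) = -25
J (Mika): min(36, 13, 45, -15) = -15
B (Dana): max(-29, -25, -15) = -15
Mika prefers the lower value; C=39, B=-15. B is better since -15 < 39.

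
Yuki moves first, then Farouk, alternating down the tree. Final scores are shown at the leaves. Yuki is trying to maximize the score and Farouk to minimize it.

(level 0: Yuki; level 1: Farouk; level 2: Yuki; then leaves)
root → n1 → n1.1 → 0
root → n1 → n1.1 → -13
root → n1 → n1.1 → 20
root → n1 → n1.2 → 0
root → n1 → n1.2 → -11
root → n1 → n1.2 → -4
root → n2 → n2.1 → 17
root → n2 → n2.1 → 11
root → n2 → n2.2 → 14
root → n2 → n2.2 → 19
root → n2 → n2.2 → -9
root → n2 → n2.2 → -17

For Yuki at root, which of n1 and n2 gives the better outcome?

n2

n1.1 (Yuki): max(0, -13, 20) = 20
n1.2 (Yuki): max(0, -11, -4) = 0
n1 (Farouk): min(20, 0) = 0
n2.1 (Yuki): max(17, 11) = 17
n2.2 (Yuki): max(14, 19, -9, -17) = 19
n2 (Farouk): min(17, 19) = 17
Yuki prefers the higher value; n1=0, n2=17. n2 is better since 17 > 0.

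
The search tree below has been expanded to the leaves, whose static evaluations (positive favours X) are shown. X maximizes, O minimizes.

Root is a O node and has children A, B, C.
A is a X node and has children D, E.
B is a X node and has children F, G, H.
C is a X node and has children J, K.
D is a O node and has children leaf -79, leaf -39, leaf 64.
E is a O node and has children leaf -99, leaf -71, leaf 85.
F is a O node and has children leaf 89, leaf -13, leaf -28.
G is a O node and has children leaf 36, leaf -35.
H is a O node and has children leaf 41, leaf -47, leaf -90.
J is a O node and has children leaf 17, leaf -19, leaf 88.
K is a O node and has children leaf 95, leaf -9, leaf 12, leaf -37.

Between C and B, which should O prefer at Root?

J (O): min(17, -19, 88) = -19
K (O): min(95, -9, 12, -37) = -37
C (X): max(-19, -37) = -19
F (O): min(89, -13, -28) = -28
G (O): min(36, -35) = -35
H (O): min(41, -47, -90) = -90
B (X): max(-28, -35, -90) = -28
O prefers the lower value; C=-19, B=-28. B is better since -28 < -19.

B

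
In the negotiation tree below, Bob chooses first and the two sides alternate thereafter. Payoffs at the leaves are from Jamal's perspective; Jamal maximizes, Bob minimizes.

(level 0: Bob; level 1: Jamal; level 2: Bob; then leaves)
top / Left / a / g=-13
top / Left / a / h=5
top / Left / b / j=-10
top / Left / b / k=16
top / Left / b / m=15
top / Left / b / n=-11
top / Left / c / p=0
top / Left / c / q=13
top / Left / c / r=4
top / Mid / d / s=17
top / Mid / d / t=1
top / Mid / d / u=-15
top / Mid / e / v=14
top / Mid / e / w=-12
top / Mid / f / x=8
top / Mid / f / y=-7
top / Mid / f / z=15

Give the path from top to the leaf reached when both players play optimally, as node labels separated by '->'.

top -> Mid -> f -> y

a (Bob): min(-13, 5) = -13
b (Bob): min(-10, 16, 15, -11) = -11
c (Bob): min(0, 13, 4) = 0
Left (Jamal): max(-13, -11, 0) = 0
d (Bob): min(17, 1, -15) = -15
e (Bob): min(14, -12) = -12
f (Bob): min(8, -7, 15) = -7
Mid (Jamal): max(-15, -12, -7) = -7
top (Bob): min(0, -7) = -7
At top, Bob picks Mid (lowest: -7).
At Mid, Jamal picks f (highest: -7).
At f, Bob picks y (lowest: -7).
Terminal value -7.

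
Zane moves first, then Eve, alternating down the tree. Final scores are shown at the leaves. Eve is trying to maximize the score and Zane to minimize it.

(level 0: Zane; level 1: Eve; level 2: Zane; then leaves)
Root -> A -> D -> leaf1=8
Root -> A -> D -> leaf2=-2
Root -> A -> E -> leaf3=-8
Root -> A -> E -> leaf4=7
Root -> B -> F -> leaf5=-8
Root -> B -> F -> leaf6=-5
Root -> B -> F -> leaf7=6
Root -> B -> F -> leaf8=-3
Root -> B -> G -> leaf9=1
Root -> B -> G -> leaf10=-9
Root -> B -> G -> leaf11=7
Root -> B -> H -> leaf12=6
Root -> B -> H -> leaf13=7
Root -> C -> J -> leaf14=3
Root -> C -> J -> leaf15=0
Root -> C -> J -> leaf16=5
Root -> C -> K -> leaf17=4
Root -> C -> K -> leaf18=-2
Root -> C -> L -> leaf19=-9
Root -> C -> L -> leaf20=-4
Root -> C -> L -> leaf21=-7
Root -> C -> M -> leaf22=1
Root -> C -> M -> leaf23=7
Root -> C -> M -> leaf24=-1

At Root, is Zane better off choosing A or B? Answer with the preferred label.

D (Zane): min(8, -2) = -2
E (Zane): min(-8, 7) = -8
A (Eve): max(-2, -8) = -2
F (Zane): min(-8, -5, 6, -3) = -8
G (Zane): min(1, -9, 7) = -9
H (Zane): min(6, 7) = 6
B (Eve): max(-8, -9, 6) = 6
Zane prefers the lower value; A=-2, B=6. A is better since -2 < 6.

A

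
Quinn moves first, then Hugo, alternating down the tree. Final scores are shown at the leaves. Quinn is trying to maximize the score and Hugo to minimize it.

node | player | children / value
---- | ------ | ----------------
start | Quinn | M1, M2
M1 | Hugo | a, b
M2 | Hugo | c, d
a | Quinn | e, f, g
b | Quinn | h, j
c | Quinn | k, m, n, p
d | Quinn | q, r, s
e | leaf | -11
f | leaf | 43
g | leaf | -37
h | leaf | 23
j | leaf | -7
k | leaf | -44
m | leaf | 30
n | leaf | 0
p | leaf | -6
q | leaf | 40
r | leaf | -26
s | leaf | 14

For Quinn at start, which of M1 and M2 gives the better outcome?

a (Quinn): max(-11, 43, -37) = 43
b (Quinn): max(23, -7) = 23
M1 (Hugo): min(43, 23) = 23
c (Quinn): max(-44, 30, 0, -6) = 30
d (Quinn): max(40, -26, 14) = 40
M2 (Hugo): min(30, 40) = 30
Quinn prefers the higher value; M1=23, M2=30. M2 is better since 30 > 23.

M2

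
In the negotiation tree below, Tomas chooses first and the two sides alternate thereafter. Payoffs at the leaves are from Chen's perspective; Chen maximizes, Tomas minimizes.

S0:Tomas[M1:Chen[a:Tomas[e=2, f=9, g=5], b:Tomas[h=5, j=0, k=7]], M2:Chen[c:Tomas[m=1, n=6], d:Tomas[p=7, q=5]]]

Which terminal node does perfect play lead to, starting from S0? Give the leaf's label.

e

a (Tomas): min(2, 9, 5) = 2
b (Tomas): min(5, 0, 7) = 0
M1 (Chen): max(2, 0) = 2
c (Tomas): min(1, 6) = 1
d (Tomas): min(7, 5) = 5
M2 (Chen): max(1, 5) = 5
S0 (Tomas): min(2, 5) = 2
At S0, Tomas picks M1 (lowest: 2).
At M1, Chen picks a (highest: 2).
At a, Tomas picks e (lowest: 2).
Terminal value 2.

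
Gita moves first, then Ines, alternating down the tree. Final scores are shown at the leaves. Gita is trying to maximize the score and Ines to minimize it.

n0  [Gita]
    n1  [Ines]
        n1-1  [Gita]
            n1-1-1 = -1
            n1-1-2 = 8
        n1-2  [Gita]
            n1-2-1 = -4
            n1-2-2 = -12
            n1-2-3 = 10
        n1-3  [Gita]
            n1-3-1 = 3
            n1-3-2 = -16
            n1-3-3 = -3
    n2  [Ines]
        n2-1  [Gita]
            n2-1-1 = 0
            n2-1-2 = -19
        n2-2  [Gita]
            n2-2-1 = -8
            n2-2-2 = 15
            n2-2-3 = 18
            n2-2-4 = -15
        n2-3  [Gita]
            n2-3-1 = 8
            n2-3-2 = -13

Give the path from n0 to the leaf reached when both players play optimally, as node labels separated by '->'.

n1-1 (Gita): max(-1, 8) = 8
n1-2 (Gita): max(-4, -12, 10) = 10
n1-3 (Gita): max(3, -16, -3) = 3
n1 (Ines): min(8, 10, 3) = 3
n2-1 (Gita): max(0, -19) = 0
n2-2 (Gita): max(-8, 15, 18, -15) = 18
n2-3 (Gita): max(8, -13) = 8
n2 (Ines): min(0, 18, 8) = 0
n0 (Gita): max(3, 0) = 3
At n0, Gita picks n1 (highest: 3).
At n1, Ines picks n1-3 (lowest: 3).
At n1-3, Gita picks n1-3-1 (highest: 3).
Terminal value 3.

n0 -> n1 -> n1-3 -> n1-3-1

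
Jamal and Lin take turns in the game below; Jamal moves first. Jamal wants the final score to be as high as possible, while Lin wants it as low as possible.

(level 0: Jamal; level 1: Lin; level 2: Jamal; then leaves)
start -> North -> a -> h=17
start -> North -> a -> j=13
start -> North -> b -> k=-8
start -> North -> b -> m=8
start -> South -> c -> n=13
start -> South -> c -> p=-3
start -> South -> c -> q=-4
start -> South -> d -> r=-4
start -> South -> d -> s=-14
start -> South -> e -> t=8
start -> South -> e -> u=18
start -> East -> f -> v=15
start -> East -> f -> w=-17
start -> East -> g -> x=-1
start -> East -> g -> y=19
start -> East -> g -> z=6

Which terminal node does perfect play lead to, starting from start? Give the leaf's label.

v

a (Jamal): max(17, 13) = 17
b (Jamal): max(-8, 8) = 8
North (Lin): min(17, 8) = 8
c (Jamal): max(13, -3, -4) = 13
d (Jamal): max(-4, -14) = -4
e (Jamal): max(8, 18) = 18
South (Lin): min(13, -4, 18) = -4
f (Jamal): max(15, -17) = 15
g (Jamal): max(-1, 19, 6) = 19
East (Lin): min(15, 19) = 15
start (Jamal): max(8, -4, 15) = 15
At start, Jamal picks East (highest: 15).
At East, Lin picks f (lowest: 15).
At f, Jamal picks v (highest: 15).
Terminal value 15.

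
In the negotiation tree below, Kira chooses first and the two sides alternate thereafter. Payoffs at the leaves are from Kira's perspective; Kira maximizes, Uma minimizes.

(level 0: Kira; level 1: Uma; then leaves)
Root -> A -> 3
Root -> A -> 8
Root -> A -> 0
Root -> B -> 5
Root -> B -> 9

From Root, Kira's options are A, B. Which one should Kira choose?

B

A (Uma): min(3, 8, 0) = 0
B (Uma): min(5, 9) = 5
Root (Kira): max(0, 5) = 5
Kira at Root wants the highest of {A=0, B=5}, so chooses B.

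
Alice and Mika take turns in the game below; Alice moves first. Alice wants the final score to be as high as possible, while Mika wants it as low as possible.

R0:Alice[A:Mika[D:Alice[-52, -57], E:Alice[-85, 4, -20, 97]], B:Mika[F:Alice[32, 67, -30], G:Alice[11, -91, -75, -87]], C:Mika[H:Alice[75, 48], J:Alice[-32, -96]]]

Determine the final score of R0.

11

D (Alice): max(-52, -57) = -52
E (Alice): max(-85, 4, -20, 97) = 97
A (Mika): min(-52, 97) = -52
F (Alice): max(32, 67, -30) = 67
G (Alice): max(11, -91, -75, -87) = 11
B (Mika): min(67, 11) = 11
H (Alice): max(75, 48) = 75
J (Alice): max(-32, -96) = -32
C (Mika): min(75, -32) = -32
R0 (Alice): max(-52, 11, -32) = 11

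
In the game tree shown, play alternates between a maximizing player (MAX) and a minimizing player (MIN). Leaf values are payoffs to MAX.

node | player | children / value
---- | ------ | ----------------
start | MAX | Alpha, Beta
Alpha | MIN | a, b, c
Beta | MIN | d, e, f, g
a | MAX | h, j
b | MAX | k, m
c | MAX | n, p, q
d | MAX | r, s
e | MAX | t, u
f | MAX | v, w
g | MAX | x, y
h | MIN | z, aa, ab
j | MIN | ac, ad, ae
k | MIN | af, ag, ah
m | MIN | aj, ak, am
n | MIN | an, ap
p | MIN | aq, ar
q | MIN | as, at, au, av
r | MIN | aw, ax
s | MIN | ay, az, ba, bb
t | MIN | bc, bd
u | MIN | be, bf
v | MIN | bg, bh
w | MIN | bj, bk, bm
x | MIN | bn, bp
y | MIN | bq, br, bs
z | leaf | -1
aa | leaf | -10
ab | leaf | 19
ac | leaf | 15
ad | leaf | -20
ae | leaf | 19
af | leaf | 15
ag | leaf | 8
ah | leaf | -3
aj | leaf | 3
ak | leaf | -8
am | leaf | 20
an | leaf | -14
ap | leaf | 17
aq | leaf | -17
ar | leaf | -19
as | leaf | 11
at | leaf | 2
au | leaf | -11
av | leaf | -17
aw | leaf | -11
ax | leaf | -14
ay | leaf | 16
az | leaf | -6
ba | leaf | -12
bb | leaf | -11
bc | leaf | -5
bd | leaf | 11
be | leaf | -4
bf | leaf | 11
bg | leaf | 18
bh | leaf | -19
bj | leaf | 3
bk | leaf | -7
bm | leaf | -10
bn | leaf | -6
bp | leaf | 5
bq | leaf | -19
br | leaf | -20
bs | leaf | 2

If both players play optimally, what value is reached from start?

h (MIN): min(-1, -10, 19) = -10
j (MIN): min(15, -20, 19) = -20
a (MAX): max(-10, -20) = -10
k (MIN): min(15, 8, -3) = -3
m (MIN): min(3, -8, 20) = -8
b (MAX): max(-3, -8) = -3
n (MIN): min(-14, 17) = -14
p (MIN): min(-17, -19) = -19
q (MIN): min(11, 2, -11, -17) = -17
c (MAX): max(-14, -19, -17) = -14
Alpha (MIN): min(-10, -3, -14) = -14
r (MIN): min(-11, -14) = -14
s (MIN): min(16, -6, -12, -11) = -12
d (MAX): max(-14, -12) = -12
t (MIN): min(-5, 11) = -5
u (MIN): min(-4, 11) = -4
e (MAX): max(-5, -4) = -4
v (MIN): min(18, -19) = -19
w (MIN): min(3, -7, -10) = -10
f (MAX): max(-19, -10) = -10
x (MIN): min(-6, 5) = -6
y (MIN): min(-19, -20, 2) = -20
g (MAX): max(-6, -20) = -6
Beta (MIN): min(-12, -4, -10, -6) = -12
start (MAX): max(-14, -12) = -12

-12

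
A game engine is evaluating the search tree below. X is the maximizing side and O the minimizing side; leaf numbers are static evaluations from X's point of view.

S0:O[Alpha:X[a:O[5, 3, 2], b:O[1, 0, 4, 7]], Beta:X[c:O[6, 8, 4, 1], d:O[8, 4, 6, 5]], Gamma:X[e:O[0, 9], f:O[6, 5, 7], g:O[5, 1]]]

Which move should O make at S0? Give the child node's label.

Alpha

a (O): min(5, 3, 2) = 2
b (O): min(1, 0, 4, 7) = 0
Alpha (X): max(2, 0) = 2
c (O): min(6, 8, 4, 1) = 1
d (O): min(8, 4, 6, 5) = 4
Beta (X): max(1, 4) = 4
e (O): min(0, 9) = 0
f (O): min(6, 5, 7) = 5
g (O): min(5, 1) = 1
Gamma (X): max(0, 5, 1) = 5
S0 (O): min(2, 4, 5) = 2
O at S0 wants the lowest of {Alpha=2, Beta=4, Gamma=5}, so chooses Alpha.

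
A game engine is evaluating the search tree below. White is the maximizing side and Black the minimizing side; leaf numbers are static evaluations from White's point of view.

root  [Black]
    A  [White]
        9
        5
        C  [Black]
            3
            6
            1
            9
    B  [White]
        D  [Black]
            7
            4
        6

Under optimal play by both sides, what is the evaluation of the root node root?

C (Black): min(3, 6, 1, 9) = 1
A (White): max(9, 5, 1) = 9
D (Black): min(7, 4) = 4
B (White): max(4, 6) = 6
root (Black): min(9, 6) = 6

6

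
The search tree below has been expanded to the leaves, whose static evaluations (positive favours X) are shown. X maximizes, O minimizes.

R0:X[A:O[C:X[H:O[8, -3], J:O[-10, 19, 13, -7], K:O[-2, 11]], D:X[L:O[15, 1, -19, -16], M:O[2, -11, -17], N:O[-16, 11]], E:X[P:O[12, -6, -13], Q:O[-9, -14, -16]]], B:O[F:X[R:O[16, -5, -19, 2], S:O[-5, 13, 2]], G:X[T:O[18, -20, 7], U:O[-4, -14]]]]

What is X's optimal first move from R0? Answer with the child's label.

H (O): min(8, -3) = -3
J (O): min(-10, 19, 13, -7) = -10
K (O): min(-2, 11) = -2
C (X): max(-3, -10, -2) = -2
L (O): min(15, 1, -19, -16) = -19
M (O): min(2, -11, -17) = -17
N (O): min(-16, 11) = -16
D (X): max(-19, -17, -16) = -16
P (O): min(12, -6, -13) = -13
Q (O): min(-9, -14, -16) = -16
E (X): max(-13, -16) = -13
A (O): min(-2, -16, -13) = -16
R (O): min(16, -5, -19, 2) = -19
S (O): min(-5, 13, 2) = -5
F (X): max(-19, -5) = -5
T (O): min(18, -20, 7) = -20
U (O): min(-4, -14) = -14
G (X): max(-20, -14) = -14
B (O): min(-5, -14) = -14
R0 (X): max(-16, -14) = -14
X at R0 wants the highest of {A=-16, B=-14}, so chooses B.

B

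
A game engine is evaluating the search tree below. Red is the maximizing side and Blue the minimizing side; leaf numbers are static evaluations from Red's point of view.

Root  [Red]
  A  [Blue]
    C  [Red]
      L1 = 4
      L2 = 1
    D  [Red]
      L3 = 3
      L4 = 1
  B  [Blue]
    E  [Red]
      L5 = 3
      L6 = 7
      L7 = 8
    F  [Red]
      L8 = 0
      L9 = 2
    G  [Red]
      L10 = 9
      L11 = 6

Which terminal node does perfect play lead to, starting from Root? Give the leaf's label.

L3

C (Red): max(4, 1) = 4
D (Red): max(3, 1) = 3
A (Blue): min(4, 3) = 3
E (Red): max(3, 7, 8) = 8
F (Red): max(0, 2) = 2
G (Red): max(9, 6) = 9
B (Blue): min(8, 2, 9) = 2
Root (Red): max(3, 2) = 3
At Root, Red picks A (highest: 3).
At A, Blue picks D (lowest: 3).
At D, Red picks L3 (highest: 3).
Terminal value 3.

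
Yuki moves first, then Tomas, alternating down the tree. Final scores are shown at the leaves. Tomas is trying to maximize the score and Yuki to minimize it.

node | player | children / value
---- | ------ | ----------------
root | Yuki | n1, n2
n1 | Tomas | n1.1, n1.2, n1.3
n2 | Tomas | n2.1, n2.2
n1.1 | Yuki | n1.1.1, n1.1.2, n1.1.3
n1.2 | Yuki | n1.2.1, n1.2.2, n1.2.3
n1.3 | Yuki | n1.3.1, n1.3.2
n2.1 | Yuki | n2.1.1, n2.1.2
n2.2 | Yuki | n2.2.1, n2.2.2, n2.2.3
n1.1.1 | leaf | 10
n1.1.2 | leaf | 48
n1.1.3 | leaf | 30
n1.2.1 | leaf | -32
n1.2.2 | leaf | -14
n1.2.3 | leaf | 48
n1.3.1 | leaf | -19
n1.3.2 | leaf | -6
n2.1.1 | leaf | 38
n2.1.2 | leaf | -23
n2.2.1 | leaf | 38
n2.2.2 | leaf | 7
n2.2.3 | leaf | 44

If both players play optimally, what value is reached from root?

n1.1 (Yuki): min(10, 48, 30) = 10
n1.2 (Yuki): min(-32, -14, 48) = -32
n1.3 (Yuki): min(-19, -6) = -19
n1 (Tomas): max(10, -32, -19) = 10
n2.1 (Yuki): min(38, -23) = -23
n2.2 (Yuki): min(38, 7, 44) = 7
n2 (Tomas): max(-23, 7) = 7
root (Yuki): min(10, 7) = 7

7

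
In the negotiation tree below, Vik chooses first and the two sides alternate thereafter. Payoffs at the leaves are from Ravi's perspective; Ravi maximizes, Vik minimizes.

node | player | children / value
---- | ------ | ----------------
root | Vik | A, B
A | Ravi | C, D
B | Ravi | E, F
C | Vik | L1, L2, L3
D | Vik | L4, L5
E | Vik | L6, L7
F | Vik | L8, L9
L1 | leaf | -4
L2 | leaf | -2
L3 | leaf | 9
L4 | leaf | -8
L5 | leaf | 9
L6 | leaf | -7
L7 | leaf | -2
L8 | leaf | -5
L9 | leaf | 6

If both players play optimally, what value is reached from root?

C (Vik): min(-4, -2, 9) = -4
D (Vik): min(-8, 9) = -8
A (Ravi): max(-4, -8) = -4
E (Vik): min(-7, -2) = -7
F (Vik): min(-5, 6) = -5
B (Ravi): max(-7, -5) = -5
root (Vik): min(-4, -5) = -5

-5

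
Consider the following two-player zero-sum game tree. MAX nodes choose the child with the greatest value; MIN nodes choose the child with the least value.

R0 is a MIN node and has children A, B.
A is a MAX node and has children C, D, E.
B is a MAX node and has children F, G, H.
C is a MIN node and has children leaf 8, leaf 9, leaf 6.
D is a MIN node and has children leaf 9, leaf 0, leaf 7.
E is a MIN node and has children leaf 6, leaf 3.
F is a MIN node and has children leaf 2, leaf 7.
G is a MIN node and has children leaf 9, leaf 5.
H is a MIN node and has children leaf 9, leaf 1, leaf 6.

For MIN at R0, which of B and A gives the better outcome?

B

F (MIN): min(2, 7) = 2
G (MIN): min(9, 5) = 5
H (MIN): min(9, 1, 6) = 1
B (MAX): max(2, 5, 1) = 5
C (MIN): min(8, 9, 6) = 6
D (MIN): min(9, 0, 7) = 0
E (MIN): min(6, 3) = 3
A (MAX): max(6, 0, 3) = 6
MIN prefers the lower value; B=5, A=6. B is better since 5 < 6.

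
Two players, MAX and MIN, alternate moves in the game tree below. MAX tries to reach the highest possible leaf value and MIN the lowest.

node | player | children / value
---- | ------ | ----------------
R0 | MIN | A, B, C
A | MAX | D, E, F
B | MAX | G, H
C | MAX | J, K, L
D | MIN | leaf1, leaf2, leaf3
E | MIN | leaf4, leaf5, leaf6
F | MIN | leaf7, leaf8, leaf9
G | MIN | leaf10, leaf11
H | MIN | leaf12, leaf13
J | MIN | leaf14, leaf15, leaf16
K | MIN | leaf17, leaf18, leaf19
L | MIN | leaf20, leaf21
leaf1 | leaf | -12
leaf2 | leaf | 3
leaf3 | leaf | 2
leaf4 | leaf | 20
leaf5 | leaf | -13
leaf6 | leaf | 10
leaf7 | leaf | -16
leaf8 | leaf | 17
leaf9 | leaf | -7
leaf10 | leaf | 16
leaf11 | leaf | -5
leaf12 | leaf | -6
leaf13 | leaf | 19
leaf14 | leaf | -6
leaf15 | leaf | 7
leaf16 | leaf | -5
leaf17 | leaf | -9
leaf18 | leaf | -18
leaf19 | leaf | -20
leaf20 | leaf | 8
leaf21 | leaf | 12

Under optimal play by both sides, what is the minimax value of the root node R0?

-12

D (MIN): min(-12, 3, 2) = -12
E (MIN): min(20, -13, 10) = -13
F (MIN): min(-16, 17, -7) = -16
A (MAX): max(-12, -13, -16) = -12
G (MIN): min(16, -5) = -5
H (MIN): min(-6, 19) = -6
B (MAX): max(-5, -6) = -5
J (MIN): min(-6, 7, -5) = -6
K (MIN): min(-9, -18, -20) = -20
L (MIN): min(8, 12) = 8
C (MAX): max(-6, -20, 8) = 8
R0 (MIN): min(-12, -5, 8) = -12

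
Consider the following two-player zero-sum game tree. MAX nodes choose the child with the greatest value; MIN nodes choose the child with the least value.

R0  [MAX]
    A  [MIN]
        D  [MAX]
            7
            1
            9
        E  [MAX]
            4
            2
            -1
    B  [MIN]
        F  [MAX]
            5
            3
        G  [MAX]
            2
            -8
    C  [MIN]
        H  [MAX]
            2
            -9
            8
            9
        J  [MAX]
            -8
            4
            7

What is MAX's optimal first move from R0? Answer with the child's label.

C

D (MAX): max(7, 1, 9) = 9
E (MAX): max(4, 2, -1) = 4
A (MIN): min(9, 4) = 4
F (MAX): max(5, 3) = 5
G (MAX): max(2, -8) = 2
B (MIN): min(5, 2) = 2
H (MAX): max(2, -9, 8, 9) = 9
J (MAX): max(-8, 4, 7) = 7
C (MIN): min(9, 7) = 7
R0 (MAX): max(4, 2, 7) = 7
MAX at R0 wants the highest of {A=4, B=2, C=7}, so chooses C.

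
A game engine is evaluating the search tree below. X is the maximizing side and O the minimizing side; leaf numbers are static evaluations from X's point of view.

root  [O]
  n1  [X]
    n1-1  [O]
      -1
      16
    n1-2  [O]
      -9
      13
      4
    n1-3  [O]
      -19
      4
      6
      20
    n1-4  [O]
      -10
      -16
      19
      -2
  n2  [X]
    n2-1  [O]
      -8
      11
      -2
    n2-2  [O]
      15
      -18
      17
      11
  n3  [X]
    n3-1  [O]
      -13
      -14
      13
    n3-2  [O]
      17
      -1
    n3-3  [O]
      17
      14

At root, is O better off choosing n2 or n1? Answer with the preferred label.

n2-1 (O): min(-8, 11, -2) = -8
n2-2 (O): min(15, -18, 17, 11) = -18
n2 (X): max(-8, -18) = -8
n1-1 (O): min(-1, 16) = -1
n1-2 (O): min(-9, 13, 4) = -9
n1-3 (O): min(-19, 4, 6, 20) = -19
n1-4 (O): min(-10, -16, 19, -2) = -16
n1 (X): max(-1, -9, -19, -16) = -1
O prefers the lower value; n2=-8, n1=-1. n2 is better since -8 < -1.

n2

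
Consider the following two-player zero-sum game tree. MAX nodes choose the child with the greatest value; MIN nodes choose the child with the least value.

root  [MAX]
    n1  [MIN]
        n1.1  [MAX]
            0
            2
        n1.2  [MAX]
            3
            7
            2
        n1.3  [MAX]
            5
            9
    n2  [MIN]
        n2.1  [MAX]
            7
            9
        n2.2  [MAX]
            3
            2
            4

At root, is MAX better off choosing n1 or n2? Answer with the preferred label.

n2

n1.1 (MAX): max(0, 2) = 2
n1.2 (MAX): max(3, 7, 2) = 7
n1.3 (MAX): max(5, 9) = 9
n1 (MIN): min(2, 7, 9) = 2
n2.1 (MAX): max(7, 9) = 9
n2.2 (MAX): max(3, 2, 4) = 4
n2 (MIN): min(9, 4) = 4
MAX prefers the higher value; n1=2, n2=4. n2 is better since 4 > 2.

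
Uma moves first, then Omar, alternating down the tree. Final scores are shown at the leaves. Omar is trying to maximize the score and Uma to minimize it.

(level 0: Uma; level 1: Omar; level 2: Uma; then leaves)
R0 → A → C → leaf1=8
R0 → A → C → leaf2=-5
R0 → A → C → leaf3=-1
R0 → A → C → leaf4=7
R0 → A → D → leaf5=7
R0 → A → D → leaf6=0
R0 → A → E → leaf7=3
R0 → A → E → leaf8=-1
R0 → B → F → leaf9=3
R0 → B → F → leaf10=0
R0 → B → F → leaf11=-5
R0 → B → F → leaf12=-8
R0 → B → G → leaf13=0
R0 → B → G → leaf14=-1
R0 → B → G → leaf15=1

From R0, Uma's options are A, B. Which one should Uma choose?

B

C (Uma): min(8, -5, -1, 7) = -5
D (Uma): min(7, 0) = 0
E (Uma): min(3, -1) = -1
A (Omar): max(-5, 0, -1) = 0
F (Uma): min(3, 0, -5, -8) = -8
G (Uma): min(0, -1, 1) = -1
B (Omar): max(-8, -1) = -1
R0 (Uma): min(0, -1) = -1
Uma at R0 wants the lowest of {A=0, B=-1}, so chooses B.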